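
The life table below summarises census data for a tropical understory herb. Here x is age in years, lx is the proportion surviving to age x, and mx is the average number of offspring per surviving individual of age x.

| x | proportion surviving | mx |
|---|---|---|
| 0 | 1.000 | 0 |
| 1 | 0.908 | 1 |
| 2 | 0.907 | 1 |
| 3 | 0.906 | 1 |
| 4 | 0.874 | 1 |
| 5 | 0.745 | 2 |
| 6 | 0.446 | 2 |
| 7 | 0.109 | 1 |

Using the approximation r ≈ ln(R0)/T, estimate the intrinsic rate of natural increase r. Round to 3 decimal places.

R0 = Σ lx·mx = 0 + 0.908 + 0.907 + 0.906 + 0.874 + 1.49 + 0.892 + 0.109 = 6.086
Σ x·lx·mx = 22.501; T = 22.501/6.086 = 3.69717…
r ≈ ln(R0)/T = ln(6.086)/3.69717… = 0.48848… → 0.488

0.488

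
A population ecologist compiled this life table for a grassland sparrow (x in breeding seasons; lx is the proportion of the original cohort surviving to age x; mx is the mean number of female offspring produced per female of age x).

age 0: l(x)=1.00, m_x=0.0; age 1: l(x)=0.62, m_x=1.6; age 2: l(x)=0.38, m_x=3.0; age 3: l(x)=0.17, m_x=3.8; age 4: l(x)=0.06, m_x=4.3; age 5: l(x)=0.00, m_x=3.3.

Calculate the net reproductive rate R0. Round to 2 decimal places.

lx·mx by age: 0, 0.992, 1.14, 0.646, 0.258, 0
R0 = Σ lx·mx = 3.036 → 3.04

3.04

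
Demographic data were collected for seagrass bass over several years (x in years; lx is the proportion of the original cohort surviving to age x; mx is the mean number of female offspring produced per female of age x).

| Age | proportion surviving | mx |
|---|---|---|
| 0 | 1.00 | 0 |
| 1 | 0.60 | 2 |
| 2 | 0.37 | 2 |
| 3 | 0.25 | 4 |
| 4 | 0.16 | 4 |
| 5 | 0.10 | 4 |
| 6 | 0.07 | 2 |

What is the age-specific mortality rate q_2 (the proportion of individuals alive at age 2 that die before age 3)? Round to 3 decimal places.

q_2 = (l_2 − l_3) / l_2 = (0.37 − 0.25) / 0.37
     = 0.12 / 0.37 = 0.324324… → 0.324

0.324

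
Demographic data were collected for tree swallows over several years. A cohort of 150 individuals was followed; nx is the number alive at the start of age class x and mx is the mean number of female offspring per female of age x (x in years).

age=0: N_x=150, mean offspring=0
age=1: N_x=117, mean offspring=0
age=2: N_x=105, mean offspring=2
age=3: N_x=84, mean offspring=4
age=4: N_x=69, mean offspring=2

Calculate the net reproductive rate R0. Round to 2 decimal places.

4.56

lx = nx/n0 = nx/150: 1, 0.78, 0.7, 0.56, 0.46
lx·mx by age: 0, 0, 1.4, 2.24, 0.92
R0 = Σ lx·mx = 4.56 → 4.56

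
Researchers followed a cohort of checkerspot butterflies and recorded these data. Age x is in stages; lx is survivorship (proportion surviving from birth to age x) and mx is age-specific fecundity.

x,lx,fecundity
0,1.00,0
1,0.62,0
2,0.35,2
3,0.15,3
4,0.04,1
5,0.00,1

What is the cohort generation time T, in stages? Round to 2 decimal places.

lx·mx: 0, 0, 0.7, 0.45, 0.04, 0 → R0 = 1.19
x·lx·mx: 0, 0, 1.4, 1.35, 0.16, 0 → Σ = 2.91
T = 2.91 / 1.19 = 2.445378… → 2.45

2.45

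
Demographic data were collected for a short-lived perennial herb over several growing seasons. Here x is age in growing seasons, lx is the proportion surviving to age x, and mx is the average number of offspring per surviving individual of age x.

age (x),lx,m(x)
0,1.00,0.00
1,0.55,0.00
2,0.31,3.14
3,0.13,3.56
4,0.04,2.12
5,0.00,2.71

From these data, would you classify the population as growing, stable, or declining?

growing

R0 = Σ lx·mx = 0 + 0 + 0.9734 + 0.4628 + 0.0848 + 0 = 1.521
R0 > 1, so the population is growing.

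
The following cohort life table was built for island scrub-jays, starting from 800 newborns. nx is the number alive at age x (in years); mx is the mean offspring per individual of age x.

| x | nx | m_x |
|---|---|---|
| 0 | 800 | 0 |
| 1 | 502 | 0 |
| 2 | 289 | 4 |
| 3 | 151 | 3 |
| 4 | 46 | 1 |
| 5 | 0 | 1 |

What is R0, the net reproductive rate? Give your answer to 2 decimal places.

lx = nx/n0 = nx/800: 1, 0.6275, 0.36125, 0.18875, 0.0575, 0
lx·mx by age: 0, 0, 1.445, 0.56625, 0.0575, 0
R0 = Σ lx·mx = 2.06875 → 2.07

2.07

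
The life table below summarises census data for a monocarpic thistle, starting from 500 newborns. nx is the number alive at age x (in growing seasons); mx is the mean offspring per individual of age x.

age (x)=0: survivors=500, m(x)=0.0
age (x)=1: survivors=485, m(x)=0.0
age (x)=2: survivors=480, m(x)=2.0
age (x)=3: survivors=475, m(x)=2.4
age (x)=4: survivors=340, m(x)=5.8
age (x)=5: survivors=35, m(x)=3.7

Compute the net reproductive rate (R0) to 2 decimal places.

8.40

lx = nx/n0 = nx/500: 1, 0.97, 0.96, 0.95, 0.68, 0.07
lx·mx by age: 0, 0, 1.92, 2.28, 3.944, 0.259
R0 = Σ lx·mx = 8.403 → 8.40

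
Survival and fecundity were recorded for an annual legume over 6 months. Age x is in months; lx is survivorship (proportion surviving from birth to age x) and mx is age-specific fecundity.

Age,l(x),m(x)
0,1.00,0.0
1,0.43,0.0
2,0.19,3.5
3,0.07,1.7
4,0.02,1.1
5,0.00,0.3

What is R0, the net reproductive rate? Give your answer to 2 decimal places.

0.81

lx·mx by age: 0, 0, 0.665, 0.119, 0.022, 0
R0 = Σ lx·mx = 0.806 → 0.81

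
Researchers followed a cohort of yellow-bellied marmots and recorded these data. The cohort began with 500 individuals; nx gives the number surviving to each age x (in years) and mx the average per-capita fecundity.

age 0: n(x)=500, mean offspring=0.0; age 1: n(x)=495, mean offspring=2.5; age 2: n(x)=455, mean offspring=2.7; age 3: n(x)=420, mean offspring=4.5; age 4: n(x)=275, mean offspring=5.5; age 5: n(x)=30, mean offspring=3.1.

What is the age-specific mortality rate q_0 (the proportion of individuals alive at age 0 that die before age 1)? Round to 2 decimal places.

lx = nx/n0 = nx/500: 1, 0.99, 0.91, 0.84, 0.55, 0.06
q_0 = (l_0 − l_1) / l_0 = (1 − 0.99) / 1
     = 0.01 / 1 = 0.01 → 0.01

0.01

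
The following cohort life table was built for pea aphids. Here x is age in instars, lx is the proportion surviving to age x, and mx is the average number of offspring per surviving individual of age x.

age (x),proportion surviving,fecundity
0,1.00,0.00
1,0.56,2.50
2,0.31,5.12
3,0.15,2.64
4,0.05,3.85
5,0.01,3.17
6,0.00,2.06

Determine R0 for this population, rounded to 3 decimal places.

3.607

lx·mx by age: 0, 1.4, 1.5872, 0.396, 0.1925, 0.0317, 0
R0 = Σ lx·mx = 3.6074 → 3.607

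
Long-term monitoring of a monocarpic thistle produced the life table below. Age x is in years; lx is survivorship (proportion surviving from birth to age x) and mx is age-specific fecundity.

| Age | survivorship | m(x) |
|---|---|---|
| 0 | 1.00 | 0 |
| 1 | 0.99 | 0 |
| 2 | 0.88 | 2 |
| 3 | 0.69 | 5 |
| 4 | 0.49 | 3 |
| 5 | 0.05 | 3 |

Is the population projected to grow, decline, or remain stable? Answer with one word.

R0 = Σ lx·mx = 0 + 0 + 1.76 + 3.45 + 1.47 + 0.15 = 6.83
R0 > 1, so the population is growing.

growing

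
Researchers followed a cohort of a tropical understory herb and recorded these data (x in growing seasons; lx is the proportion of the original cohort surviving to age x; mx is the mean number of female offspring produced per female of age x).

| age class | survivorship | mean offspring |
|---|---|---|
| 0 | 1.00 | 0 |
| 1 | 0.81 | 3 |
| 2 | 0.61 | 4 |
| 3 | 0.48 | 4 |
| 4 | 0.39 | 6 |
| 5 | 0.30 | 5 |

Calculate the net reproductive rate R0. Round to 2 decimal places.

lx·mx by age: 0, 2.43, 2.44, 1.92, 2.34, 1.5
R0 = Σ lx·mx = 10.63 → 10.63

10.63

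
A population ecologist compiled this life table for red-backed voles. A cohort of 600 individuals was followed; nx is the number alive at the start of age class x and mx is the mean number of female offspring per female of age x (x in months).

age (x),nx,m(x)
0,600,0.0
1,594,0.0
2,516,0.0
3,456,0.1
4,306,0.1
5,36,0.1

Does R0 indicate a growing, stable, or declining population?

declining

lx = nx/n0 = nx/600: 1, 0.99, 0.86, 0.76, 0.51, 0.06
R0 = Σ lx·mx = 0 + 0 + 0 + 0.076 + 0.051 + 0.006 = 0.133
R0 < 1, so the population is declining.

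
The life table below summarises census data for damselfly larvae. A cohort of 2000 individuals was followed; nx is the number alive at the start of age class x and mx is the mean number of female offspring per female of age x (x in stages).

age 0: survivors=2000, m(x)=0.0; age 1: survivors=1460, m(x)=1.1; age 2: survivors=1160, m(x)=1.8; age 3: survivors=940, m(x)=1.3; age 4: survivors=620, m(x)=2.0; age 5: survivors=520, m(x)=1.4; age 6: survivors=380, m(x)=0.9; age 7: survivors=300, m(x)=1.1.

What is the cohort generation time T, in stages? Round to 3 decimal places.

lx = nx/n0 = nx/2000: 1, 0.73, 0.58, 0.47, 0.31, 0.26, 0.19, 0.15
lx·mx: 0, 0.803, 1.044, 0.611, 0.62, 0.364, 0.171, 0.165 → R0 = 3.778
x·lx·mx: 0, 0.803, 2.088, 1.833, 2.48, 1.82, 1.026, 1.155 → Σ = 11.205
T = 11.205 / 3.778 = 2.965855… → 2.966

2.966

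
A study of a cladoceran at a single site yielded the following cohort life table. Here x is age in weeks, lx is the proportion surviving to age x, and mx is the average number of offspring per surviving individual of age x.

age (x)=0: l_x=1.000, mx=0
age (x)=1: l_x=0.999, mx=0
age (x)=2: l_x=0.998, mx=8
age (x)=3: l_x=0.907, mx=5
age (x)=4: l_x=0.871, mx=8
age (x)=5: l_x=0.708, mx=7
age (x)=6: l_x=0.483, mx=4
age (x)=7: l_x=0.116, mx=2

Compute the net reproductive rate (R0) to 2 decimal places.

lx·mx by age: 0, 0, 7.984, 4.535, 6.968, 4.956, 1.932, 0.232
R0 = Σ lx·mx = 26.607 → 26.61

26.61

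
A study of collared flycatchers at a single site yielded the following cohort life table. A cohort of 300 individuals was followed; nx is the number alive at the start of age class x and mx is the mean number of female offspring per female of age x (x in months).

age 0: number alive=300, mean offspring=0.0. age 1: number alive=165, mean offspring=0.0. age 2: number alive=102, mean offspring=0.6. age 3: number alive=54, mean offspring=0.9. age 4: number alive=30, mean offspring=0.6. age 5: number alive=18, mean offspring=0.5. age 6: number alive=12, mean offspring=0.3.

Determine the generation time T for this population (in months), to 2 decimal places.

2.90

lx = nx/n0 = nx/300: 1, 0.55, 0.34, 0.18, 0.1, 0.06, 0.04
lx·mx: 0, 0, 0.204, 0.162, 0.06, 0.03, 0.012 → R0 = 0.468
x·lx·mx: 0, 0, 0.408, 0.486, 0.24, 0.15, 0.072 → Σ = 1.356
T = 1.356 / 0.468 = 2.897436… → 2.90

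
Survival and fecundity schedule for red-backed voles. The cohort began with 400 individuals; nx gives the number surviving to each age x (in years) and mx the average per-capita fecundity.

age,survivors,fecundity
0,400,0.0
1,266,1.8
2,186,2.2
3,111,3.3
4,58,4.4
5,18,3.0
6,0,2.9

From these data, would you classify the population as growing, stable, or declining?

lx = nx/n0 = nx/400: 1, 0.665, 0.465, 0.2775, 0.145, 0.045, 0
R0 = Σ lx·mx = 0 + 1.197 + 1.023 + 0.91575 + 0.638 + 0.135 + 0 = 3.90875
R0 > 1, so the population is growing.

growing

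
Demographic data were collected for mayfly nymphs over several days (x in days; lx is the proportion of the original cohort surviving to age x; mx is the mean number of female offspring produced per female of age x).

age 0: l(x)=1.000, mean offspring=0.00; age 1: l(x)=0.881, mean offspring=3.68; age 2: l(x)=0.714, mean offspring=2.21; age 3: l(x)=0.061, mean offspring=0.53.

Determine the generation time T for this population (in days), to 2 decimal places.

lx·mx: 0, 3.24208, 1.57794, 0.03233 → R0 = 4.85235
x·lx·mx: 0, 3.24208, 3.15588, 0.09699 → Σ = 6.49495
T = 6.49495 / 4.85235 = 1.338516… → 1.34

1.34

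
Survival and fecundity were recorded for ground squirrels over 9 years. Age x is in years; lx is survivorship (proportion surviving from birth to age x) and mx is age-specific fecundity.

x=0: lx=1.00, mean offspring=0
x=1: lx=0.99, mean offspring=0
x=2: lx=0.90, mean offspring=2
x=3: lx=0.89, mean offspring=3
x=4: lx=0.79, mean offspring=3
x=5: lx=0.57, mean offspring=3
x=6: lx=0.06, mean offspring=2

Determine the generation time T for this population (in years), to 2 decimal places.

lx·mx: 0, 0, 1.8, 2.67, 2.37, 1.71, 0.12 → R0 = 8.67
x·lx·mx: 0, 0, 3.6, 8.01, 9.48, 8.55, 0.72 → Σ = 30.36
T = 30.36 / 8.67 = 3.50173… → 3.50

3.50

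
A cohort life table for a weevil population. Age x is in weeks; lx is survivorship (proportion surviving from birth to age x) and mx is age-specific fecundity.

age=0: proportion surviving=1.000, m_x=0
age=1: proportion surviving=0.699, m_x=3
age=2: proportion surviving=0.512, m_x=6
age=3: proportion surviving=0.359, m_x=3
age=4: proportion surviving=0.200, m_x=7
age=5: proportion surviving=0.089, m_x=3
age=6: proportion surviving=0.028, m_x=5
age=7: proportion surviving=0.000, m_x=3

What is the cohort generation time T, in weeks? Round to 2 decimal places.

2.39

lx·mx: 0, 2.097, 3.072, 1.077, 1.4, 0.267, 0.14, 0 → R0 = 8.053
x·lx·mx: 0, 2.097, 6.144, 3.231, 5.6, 1.335, 0.84, 0 → Σ = 19.247
T = 19.247 / 8.053 = 2.390041… → 2.39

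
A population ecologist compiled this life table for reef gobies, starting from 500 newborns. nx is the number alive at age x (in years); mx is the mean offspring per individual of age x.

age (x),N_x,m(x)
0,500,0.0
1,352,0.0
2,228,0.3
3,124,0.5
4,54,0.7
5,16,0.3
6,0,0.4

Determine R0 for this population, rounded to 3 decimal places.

0.346

lx = nx/n0 = nx/500: 1, 0.704, 0.456, 0.248, 0.108, 0.032, 0
lx·mx by age: 0, 0, 0.1368, 0.124, 0.0756, 0.0096, 0
R0 = Σ lx·mx = 0.346 → 0.346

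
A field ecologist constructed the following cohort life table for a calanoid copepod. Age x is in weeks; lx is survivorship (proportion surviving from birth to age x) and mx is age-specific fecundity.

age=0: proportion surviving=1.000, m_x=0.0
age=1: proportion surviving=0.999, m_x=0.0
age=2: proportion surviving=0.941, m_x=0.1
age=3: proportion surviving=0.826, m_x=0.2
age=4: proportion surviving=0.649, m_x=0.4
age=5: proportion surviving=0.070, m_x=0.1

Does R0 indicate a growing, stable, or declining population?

declining

R0 = Σ lx·mx = 0 + 0 + 0.0941 + 0.1652 + 0.2596 + 0.007 = 0.5259
R0 < 1, so the population is declining.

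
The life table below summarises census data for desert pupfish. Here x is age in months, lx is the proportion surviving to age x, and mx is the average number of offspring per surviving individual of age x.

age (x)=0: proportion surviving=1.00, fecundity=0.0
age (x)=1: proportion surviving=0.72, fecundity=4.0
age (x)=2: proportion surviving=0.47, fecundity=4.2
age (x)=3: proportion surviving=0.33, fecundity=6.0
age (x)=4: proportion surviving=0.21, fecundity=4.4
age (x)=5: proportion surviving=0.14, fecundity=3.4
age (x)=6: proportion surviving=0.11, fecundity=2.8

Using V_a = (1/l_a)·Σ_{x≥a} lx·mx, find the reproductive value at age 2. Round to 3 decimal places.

lx·mx for x ≥ 2: 1.974, 1.98, 0.924, 0.476, 0.308 → sum = 5.662
V_2 = 5.662 / l_2 = 5.662 / 0.47 = 12.046809… → 12.047

12.047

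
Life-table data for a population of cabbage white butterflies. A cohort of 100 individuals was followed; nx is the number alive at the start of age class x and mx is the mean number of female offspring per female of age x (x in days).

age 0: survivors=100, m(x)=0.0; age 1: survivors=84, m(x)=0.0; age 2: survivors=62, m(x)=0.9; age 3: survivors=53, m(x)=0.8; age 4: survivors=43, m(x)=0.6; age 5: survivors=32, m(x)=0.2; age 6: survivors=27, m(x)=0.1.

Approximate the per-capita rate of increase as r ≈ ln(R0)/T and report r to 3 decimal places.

0.098

lx = nx/n0 = nx/100: 1, 0.84, 0.62, 0.53, 0.43, 0.32, 0.27
R0 = Σ lx·mx = 0 + 0 + 0.558 + 0.424 + 0.258 + 0.064 + 0.027 = 1.331
Σ x·lx·mx = 3.902; T = 3.902/1.331 = 2.93163…
r ≈ ln(R0)/T = ln(1.331)/2.93163… = 0.09753… → 0.098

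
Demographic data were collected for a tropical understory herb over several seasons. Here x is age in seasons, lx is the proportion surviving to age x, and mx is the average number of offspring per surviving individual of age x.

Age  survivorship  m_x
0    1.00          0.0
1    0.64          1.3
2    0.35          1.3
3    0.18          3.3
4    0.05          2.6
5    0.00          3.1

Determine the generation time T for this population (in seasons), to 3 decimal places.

lx·mx: 0, 0.832, 0.455, 0.594, 0.13, 0 → R0 = 2.011
x·lx·mx: 0, 0.832, 0.91, 1.782, 0.52, 0 → Σ = 4.044
T = 4.044 / 2.011 = 2.01094… → 2.011

2.011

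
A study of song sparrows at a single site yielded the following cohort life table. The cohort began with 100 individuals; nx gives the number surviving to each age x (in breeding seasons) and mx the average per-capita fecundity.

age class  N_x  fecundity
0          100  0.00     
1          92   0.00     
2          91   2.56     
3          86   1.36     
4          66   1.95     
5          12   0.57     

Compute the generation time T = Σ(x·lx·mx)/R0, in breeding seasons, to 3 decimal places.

2.813

lx = nx/n0 = nx/100: 1, 0.92, 0.91, 0.86, 0.66, 0.12
lx·mx: 0, 0, 2.3296, 1.1696, 1.287, 0.0684 → R0 = 4.8546
x·lx·mx: 0, 0, 4.6592, 3.5088, 5.148, 0.342 → Σ = 13.658
T = 13.658 / 4.8546 = 2.813414… → 2.813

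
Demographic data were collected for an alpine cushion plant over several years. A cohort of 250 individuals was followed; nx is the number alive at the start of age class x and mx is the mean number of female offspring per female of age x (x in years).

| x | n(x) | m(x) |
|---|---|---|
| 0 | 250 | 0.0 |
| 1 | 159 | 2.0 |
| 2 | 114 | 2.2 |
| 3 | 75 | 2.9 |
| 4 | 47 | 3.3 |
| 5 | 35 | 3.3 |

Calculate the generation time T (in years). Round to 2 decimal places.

2.53

lx = nx/n0 = nx/250: 1, 0.636, 0.456, 0.3, 0.188, 0.14
lx·mx: 0, 1.272, 1.0032, 0.87, 0.6204, 0.462 → R0 = 4.2276
x·lx·mx: 0, 1.272, 2.0064, 2.61, 2.4816, 2.31 → Σ = 10.68
T = 10.68 / 4.2276 = 2.526256… → 2.53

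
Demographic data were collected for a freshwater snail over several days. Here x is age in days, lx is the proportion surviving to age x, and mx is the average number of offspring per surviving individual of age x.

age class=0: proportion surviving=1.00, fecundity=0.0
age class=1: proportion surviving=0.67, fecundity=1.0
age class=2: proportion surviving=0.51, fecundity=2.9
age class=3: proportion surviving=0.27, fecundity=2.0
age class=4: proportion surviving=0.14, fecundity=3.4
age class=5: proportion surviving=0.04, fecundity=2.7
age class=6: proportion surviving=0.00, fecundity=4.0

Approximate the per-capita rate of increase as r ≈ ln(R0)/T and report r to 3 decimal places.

R0 = Σ lx·mx = 0 + 0.67 + 1.479 + 0.54 + 0.476 + 0.108 + 0 = 3.273
Σ x·lx·mx = 7.692; T = 7.692/3.273 = 2.35014…
r ≈ ln(R0)/T = ln(3.273)/2.35014… = 0.50453… → 0.505

0.505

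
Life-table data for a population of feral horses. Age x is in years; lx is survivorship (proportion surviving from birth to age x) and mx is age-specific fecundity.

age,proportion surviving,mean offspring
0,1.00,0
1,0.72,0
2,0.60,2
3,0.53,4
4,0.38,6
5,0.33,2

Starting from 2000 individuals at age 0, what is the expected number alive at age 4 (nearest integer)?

760

Expected survivors = N0 · l_4 = 2000 × 0.38 = 760 → 760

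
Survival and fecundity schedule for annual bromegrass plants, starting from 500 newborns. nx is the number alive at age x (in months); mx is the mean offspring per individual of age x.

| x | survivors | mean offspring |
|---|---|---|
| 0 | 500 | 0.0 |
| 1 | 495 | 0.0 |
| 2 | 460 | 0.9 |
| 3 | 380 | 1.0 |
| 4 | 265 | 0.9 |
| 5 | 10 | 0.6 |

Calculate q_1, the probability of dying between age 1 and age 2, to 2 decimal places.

0.07

lx = nx/n0 = nx/500: 1, 0.99, 0.92, 0.76, 0.53, 0.02
q_1 = (l_1 − l_2) / l_1 = (0.99 − 0.92) / 0.99
     = 0.07 / 0.99 = 0.070707… → 0.07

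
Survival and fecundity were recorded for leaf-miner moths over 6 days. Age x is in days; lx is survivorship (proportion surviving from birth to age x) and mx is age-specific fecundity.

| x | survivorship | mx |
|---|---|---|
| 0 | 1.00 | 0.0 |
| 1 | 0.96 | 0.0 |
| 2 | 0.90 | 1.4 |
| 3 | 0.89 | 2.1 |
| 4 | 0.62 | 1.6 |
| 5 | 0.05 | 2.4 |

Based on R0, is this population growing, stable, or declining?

growing

R0 = Σ lx·mx = 0 + 0 + 1.26 + 1.869 + 0.992 + 0.12 = 4.241
R0 > 1, so the population is growing.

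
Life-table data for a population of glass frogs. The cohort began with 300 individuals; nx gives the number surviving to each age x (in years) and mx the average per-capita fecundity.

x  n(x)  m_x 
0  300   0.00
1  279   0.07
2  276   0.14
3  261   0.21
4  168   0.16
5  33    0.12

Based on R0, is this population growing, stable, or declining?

declining

lx = nx/n0 = nx/300: 1, 0.93, 0.92, 0.87, 0.56, 0.11
R0 = Σ lx·mx = 0 + 0.0651 + 0.1288 + 0.1827 + 0.0896 + 0.0132 = 0.4794
R0 < 1, so the population is declining.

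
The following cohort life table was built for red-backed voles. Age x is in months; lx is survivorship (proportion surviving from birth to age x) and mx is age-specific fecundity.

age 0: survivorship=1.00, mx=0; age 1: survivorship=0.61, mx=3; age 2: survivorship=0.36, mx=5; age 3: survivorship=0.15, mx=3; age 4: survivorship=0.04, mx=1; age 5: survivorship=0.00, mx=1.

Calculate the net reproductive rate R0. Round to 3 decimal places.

4.120

lx·mx by age: 0, 1.83, 1.8, 0.45, 0.04, 0
R0 = Σ lx·mx = 4.12 → 4.120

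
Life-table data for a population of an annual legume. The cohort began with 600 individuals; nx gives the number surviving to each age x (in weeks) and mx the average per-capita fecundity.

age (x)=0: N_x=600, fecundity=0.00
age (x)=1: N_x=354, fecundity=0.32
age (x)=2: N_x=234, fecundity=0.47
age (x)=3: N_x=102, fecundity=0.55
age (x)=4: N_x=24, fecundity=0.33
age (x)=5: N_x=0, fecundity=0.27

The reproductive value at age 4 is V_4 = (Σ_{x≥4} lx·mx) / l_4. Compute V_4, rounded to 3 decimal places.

0.330

lx = nx/n0 = nx/600: 1, 0.59, 0.39, 0.17, 0.04, 0
lx·mx for x ≥ 4: 0.0132, 0 → sum = 0.0132
V_4 = 0.0132 / l_4 = 0.0132 / 0.04 = 0.33 → 0.330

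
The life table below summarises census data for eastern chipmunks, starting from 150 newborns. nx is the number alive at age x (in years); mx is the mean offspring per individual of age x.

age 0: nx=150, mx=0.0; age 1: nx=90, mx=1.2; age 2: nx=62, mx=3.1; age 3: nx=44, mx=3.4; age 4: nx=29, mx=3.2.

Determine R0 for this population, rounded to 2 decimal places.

3.62

lx = nx/n0 = nx/150: 1, 0.6, 0.41333…, 0.29333…, 0.19333…
lx·mx by age: 0, 0.72, 1.281333…, 0.997333…, 0.618667…
R0 = Σ lx·mx = 3.617333… → 3.62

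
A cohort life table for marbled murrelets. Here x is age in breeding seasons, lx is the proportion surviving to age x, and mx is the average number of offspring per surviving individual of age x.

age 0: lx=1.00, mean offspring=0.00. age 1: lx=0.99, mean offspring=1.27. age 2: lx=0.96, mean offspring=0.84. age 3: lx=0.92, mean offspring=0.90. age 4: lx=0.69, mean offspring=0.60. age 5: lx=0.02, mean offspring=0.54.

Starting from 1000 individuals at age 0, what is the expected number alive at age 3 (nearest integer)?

920

Expected survivors = N0 · l_3 = 1000 × 0.92 = 920 → 920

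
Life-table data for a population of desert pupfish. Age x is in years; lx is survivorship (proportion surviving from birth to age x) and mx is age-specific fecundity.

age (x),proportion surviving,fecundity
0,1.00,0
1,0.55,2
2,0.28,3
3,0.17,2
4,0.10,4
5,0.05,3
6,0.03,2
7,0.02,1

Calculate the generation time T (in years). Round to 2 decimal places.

lx·mx: 0, 1.1, 0.84, 0.34, 0.4, 0.15, 0.06, 0.02 → R0 = 2.91
x·lx·mx: 0, 1.1, 1.68, 1.02, 1.6, 0.75, 0.36, 0.14 → Σ = 6.65
T = 6.65 / 2.91 = 2.285223… → 2.29

2.29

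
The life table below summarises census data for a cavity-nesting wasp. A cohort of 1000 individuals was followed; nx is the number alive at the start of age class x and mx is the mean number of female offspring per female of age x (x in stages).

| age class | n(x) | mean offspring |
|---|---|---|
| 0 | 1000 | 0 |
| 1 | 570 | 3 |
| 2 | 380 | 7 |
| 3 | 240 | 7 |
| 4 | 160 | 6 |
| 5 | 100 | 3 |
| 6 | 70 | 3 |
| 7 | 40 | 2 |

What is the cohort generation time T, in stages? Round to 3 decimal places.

lx = nx/n0 = nx/1000: 1, 0.57, 0.38, 0.24, 0.16, 0.1, 0.07, 0.04
lx·mx: 0, 1.71, 2.66, 1.68, 0.96, 0.3, 0.21, 0.08 → R0 = 7.6
x·lx·mx: 0, 1.71, 5.32, 5.04, 3.84, 1.5, 1.26, 0.56 → Σ = 19.23
T = 19.23 / 7.6 = 2.530263… → 2.530

2.530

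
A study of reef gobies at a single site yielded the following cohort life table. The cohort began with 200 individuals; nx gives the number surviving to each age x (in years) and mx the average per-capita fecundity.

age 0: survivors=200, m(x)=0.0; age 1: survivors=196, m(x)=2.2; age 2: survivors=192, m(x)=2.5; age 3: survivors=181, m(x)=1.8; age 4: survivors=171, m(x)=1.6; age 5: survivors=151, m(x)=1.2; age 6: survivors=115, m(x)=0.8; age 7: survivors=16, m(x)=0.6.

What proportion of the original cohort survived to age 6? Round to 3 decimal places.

l_6 = n_6/n_0 = 115/200 = 0.575 → 0.575

0.575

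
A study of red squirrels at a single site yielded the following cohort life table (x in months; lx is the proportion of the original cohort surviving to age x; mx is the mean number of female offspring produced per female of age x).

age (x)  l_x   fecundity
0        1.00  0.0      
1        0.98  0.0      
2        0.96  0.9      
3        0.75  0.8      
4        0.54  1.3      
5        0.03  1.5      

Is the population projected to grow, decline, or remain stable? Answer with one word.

growing

R0 = Σ lx·mx = 0 + 0 + 0.864 + 0.6 + 0.702 + 0.045 = 2.211
R0 > 1, so the population is growing.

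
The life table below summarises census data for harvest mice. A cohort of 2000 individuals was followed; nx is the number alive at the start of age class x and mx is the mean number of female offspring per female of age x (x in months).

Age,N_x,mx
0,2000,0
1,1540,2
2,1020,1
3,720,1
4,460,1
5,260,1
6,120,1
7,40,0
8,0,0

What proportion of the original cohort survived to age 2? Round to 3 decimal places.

l_2 = n_2/n_0 = 1020/2000 = 0.51 → 0.510

0.510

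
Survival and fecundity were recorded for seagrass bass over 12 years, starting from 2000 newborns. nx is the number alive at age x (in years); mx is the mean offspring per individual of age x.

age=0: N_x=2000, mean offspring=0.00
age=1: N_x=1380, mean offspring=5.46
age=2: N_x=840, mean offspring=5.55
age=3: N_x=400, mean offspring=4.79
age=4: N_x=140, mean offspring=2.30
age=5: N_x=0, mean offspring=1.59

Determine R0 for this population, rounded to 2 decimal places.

7.22

lx = nx/n0 = nx/2000: 1, 0.69, 0.42, 0.2, 0.07, 0
lx·mx by age: 0, 3.7674, 2.331, 0.958, 0.161, 0
R0 = Σ lx·mx = 7.2174 → 7.22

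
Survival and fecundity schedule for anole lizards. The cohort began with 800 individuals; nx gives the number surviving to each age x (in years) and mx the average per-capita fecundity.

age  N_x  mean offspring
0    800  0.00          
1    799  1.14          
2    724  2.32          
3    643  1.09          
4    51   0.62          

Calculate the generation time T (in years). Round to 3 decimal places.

1.956

lx = nx/n0 = nx/800: 1, 0.99875, 0.905, 0.80375, 0.06375
lx·mx: 0, 1.138575…, 2.0996, 0.876088…, 0.039525… → R0 = 4.153788…
x·lx·mx: 0, 1.138575…, 4.1992, 2.628263…, 0.1581… → Σ = 8.124138…
T = 8.124138… / 4.153788… = 1.955838… → 1.956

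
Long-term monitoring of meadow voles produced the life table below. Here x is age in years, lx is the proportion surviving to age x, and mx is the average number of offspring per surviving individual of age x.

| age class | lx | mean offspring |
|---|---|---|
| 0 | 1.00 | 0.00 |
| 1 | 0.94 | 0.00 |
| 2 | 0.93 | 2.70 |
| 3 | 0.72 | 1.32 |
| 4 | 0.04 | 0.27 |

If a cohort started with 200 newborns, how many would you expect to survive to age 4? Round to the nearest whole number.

Expected survivors = N0 · l_4 = 200 × 0.04 = 8 → 8

8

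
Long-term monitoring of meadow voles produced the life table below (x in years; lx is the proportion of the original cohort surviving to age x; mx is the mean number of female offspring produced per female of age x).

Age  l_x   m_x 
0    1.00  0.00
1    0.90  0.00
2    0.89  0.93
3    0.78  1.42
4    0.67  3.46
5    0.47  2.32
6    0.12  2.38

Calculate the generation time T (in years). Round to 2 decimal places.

3.80

lx·mx: 0, 0, 0.8277, 1.1076, 2.3182, 1.0904, 0.2856 → R0 = 5.6295
x·lx·mx: 0, 0, 1.6554, 3.3228, 9.2728, 5.452, 1.7136 → Σ = 21.4166
T = 21.4166 / 5.6295 = 3.804352… → 3.80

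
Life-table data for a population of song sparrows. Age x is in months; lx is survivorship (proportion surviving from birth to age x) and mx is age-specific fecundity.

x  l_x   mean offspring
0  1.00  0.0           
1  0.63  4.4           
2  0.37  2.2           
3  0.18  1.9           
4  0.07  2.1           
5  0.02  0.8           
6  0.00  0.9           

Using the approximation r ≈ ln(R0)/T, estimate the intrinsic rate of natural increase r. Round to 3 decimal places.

0.946

R0 = Σ lx·mx = 0 + 2.772 + 0.814 + 0.342 + 0.147 + 0.016 + 0 = 4.091
Σ x·lx·mx = 6.094; T = 6.094/4.091 = 1.48961…
r ≈ ln(R0)/T = ln(4.091)/1.48961… = 0.94574… → 0.946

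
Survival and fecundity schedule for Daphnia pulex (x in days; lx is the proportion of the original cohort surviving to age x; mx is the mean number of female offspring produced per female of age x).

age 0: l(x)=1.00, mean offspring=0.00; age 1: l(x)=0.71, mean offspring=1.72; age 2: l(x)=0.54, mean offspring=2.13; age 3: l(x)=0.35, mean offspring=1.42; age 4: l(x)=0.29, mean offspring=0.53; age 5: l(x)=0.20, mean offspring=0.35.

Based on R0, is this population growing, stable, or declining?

R0 = Σ lx·mx = 0 + 1.2212 + 1.1502 + 0.497 + 0.1537 + 0.07 = 3.0921
R0 > 1, so the population is growing.

growing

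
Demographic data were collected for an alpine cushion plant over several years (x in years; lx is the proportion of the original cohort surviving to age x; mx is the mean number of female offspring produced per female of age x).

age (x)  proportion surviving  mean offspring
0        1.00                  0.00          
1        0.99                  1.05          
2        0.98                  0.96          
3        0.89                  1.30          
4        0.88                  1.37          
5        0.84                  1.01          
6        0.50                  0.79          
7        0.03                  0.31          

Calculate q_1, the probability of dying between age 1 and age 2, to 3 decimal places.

0.010

q_1 = (l_1 − l_2) / l_1 = (0.99 − 0.98) / 0.99
     = 0.01 / 0.99 = 0.010101… → 0.010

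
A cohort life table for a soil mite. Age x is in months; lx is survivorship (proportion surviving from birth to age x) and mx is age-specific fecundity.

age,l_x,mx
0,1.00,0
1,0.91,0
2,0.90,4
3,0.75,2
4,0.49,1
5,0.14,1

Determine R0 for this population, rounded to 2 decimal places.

5.73

lx·mx by age: 0, 0, 3.6, 1.5, 0.49, 0.14
R0 = Σ lx·mx = 5.73 → 5.73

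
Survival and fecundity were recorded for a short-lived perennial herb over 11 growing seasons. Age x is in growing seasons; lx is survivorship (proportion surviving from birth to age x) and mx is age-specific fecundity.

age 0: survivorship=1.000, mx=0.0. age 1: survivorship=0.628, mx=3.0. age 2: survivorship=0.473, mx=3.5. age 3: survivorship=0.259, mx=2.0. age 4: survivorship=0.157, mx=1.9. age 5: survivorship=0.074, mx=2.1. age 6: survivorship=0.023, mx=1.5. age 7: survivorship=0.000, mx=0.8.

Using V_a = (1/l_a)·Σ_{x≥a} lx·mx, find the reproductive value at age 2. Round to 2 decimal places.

lx·mx for x ≥ 2: 1.6555, 0.518, 0.2983, 0.1554, 0.0345, 0 → sum = 2.6617
V_2 = 2.6617 / l_2 = 2.6617 / 0.473 = 5.627273… → 5.63

5.63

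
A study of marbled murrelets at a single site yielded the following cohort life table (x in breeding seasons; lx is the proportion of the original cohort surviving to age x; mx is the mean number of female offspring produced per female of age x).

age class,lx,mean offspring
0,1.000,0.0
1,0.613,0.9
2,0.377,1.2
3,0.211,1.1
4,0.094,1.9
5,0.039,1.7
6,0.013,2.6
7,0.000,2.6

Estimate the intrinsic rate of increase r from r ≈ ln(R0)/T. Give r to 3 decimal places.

R0 = Σ lx·mx = 0 + 0.5517 + 0.4524 + 0.2321 + 0.1786 + 0.0663 + 0.0338 + 0 = 1.5149
Σ x·lx·mx = 3.4015; T = 3.4015/1.5149 = 2.24536…
r ≈ ln(R0)/T = ln(1.5149)/2.24536… = 0.18498… → 0.185

0.185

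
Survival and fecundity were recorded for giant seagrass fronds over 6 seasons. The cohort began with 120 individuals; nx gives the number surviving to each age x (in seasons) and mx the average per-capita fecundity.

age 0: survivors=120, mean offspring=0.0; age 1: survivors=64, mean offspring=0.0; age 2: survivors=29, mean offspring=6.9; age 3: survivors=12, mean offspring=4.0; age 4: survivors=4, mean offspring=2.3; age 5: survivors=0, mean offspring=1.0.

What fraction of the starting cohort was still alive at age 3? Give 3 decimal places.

l_3 = n_3/n_0 = 12/120 = 0.1 → 0.100

0.100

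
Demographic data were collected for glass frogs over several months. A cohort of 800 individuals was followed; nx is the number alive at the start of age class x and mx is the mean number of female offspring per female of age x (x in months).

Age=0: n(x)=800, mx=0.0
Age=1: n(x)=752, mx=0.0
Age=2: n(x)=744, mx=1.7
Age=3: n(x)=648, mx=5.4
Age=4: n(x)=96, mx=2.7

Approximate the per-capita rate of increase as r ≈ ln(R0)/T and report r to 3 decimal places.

0.656

lx = nx/n0 = nx/800: 1, 0.94, 0.93, 0.81, 0.12
R0 = Σ lx·mx = 0 + 0 + 1.581 + 4.374 + 0.324 = 6.279
Σ x·lx·mx = 17.58; T = 17.58/6.279 = 2.79981…
r ≈ ln(R0)/T = ln(6.279)/2.79981… = 0.65619… → 0.656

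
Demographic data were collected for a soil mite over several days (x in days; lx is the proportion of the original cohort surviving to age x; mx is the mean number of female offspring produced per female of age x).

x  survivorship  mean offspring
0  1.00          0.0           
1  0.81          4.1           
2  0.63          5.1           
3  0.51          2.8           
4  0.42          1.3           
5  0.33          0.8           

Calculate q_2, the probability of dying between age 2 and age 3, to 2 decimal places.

q_2 = (l_2 − l_3) / l_2 = (0.63 − 0.51) / 0.63
     = 0.12 / 0.63 = 0.190476… → 0.19

0.19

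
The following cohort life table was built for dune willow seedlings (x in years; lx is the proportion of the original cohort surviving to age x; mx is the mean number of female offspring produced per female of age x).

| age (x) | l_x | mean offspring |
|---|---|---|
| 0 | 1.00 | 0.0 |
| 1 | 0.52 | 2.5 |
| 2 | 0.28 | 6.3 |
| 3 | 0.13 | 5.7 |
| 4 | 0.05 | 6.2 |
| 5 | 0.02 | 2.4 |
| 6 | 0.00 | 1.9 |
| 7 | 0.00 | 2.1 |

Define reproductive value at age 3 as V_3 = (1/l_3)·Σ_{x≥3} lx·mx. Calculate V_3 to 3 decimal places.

lx·mx for x ≥ 3: 0.741, 0.31, 0.048, 0, 0 → sum = 1.099
V_3 = 1.099 / l_3 = 1.099 / 0.13 = 8.453846… → 8.454

8.454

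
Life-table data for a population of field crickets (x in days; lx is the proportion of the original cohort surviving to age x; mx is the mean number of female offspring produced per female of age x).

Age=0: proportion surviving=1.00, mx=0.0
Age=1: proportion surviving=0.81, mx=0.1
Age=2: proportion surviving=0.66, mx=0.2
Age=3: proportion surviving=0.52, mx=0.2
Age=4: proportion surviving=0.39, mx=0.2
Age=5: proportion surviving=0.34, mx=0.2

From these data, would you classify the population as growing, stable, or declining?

R0 = Σ lx·mx = 0 + 0.081 + 0.132 + 0.104 + 0.078 + 0.068 = 0.463
R0 < 1, so the population is declining.

declining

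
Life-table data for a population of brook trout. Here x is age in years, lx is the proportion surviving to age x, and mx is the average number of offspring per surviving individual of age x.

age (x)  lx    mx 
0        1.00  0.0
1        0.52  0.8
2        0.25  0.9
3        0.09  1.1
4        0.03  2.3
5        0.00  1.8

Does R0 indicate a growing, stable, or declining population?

declining

R0 = Σ lx·mx = 0 + 0.416 + 0.225 + 0.099 + 0.069 + 0 = 0.809
R0 < 1, so the population is declining.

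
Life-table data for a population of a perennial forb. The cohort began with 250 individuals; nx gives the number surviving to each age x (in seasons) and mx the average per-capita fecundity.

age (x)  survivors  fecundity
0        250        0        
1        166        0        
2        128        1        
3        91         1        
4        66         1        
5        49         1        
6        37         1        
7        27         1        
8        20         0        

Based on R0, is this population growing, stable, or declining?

growing

lx = nx/n0 = nx/250: 1, 0.664, 0.512, 0.364, 0.264, 0.196, 0.148, 0.108, 0.08
R0 = Σ lx·mx = 0 + 0 + 0.512 + 0.364 + 0.264 + 0.196 + 0.148 + 0.108 + 0 = 1.592
R0 > 1, so the population is growing.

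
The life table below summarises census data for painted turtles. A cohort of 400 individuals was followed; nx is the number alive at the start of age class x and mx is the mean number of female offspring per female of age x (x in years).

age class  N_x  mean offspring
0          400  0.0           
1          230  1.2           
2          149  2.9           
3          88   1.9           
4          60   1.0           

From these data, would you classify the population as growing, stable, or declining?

growing

lx = nx/n0 = nx/400: 1, 0.575, 0.3725, 0.22, 0.15
R0 = Σ lx·mx = 0 + 0.69 + 1.08025 + 0.418 + 0.15 = 2.33825
R0 > 1, so the population is growing.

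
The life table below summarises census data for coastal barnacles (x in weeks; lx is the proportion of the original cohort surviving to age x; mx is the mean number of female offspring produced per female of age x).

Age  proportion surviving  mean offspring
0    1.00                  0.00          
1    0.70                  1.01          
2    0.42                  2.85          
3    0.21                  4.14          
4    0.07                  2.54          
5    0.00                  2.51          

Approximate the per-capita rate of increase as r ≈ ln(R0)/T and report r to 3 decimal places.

0.497

R0 = Σ lx·mx = 0 + 0.707 + 1.197 + 0.8694 + 0.1778 + 0 = 2.9512
Σ x·lx·mx = 6.4204; T = 6.4204/2.9512 = 2.17552…
r ≈ ln(R0)/T = ln(2.9512)/2.17552… = 0.49745… → 0.497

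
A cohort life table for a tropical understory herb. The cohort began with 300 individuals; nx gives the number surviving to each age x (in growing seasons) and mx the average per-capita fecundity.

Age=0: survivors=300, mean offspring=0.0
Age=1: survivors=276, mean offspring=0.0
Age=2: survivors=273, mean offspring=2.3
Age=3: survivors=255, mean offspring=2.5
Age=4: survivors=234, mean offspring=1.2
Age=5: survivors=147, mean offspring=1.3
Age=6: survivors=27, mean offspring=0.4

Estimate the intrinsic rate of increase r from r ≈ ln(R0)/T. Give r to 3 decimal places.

lx = nx/n0 = nx/300: 1, 0.92, 0.91, 0.85, 0.78, 0.49, 0.09
R0 = Σ lx·mx = 0 + 0 + 2.093 + 2.125 + 0.936 + 0.637 + 0.036 = 5.827
Σ x·lx·mx = 17.706; T = 17.706/5.827 = 3.03861…
r ≈ ln(R0)/T = ln(5.827)/3.03861… = 0.58004… → 0.580

0.580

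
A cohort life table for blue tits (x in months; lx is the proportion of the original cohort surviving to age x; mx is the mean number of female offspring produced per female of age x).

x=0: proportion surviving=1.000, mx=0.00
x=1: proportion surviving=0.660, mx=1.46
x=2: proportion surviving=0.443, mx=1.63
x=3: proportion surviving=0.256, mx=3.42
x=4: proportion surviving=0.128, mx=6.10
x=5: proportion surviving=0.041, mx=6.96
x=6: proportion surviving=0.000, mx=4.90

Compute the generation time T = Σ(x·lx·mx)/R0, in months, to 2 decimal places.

2.64

lx·mx: 0, 0.9636, 0.72209, 0.87552, 0.7808, 0.28536, 0 → R0 = 3.62737
x·lx·mx: 0, 0.9636, 1.44418, 2.62656, 3.1232, 1.4268, 0 → Σ = 9.58434
T = 9.58434 / 3.62737 = 2.642228… → 2.64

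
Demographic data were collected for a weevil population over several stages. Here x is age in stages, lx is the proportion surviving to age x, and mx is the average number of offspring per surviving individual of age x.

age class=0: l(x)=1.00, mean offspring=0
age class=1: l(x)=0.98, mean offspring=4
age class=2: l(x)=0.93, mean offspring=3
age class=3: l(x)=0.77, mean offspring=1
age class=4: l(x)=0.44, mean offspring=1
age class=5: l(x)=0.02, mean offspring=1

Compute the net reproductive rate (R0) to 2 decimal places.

7.94

lx·mx by age: 0, 3.92, 2.79, 0.77, 0.44, 0.02
R0 = Σ lx·mx = 7.94 → 7.94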